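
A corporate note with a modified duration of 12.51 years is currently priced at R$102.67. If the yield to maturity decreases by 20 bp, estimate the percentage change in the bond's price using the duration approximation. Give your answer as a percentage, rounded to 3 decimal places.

+2.502%

Duration approximation: ΔP/P ≈ -D_mod · Δy = -12.51 × (-0.002) = +0.025020.
As a percentage: +2.5020%.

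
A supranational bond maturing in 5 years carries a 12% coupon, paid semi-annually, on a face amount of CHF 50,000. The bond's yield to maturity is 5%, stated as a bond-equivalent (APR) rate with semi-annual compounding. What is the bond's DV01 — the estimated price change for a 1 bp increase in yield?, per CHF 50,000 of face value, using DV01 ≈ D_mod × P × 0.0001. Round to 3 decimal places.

CHF 25.837

Periodic yield y = 0.025.
  t   CF        PV=CF/(1+0.025)^t    t·PV
  1     3,000.00     2,926.8293     2,926.8293
  2     3,000.00     2,855.4432     5,710.8864
  3     3,000.00     2,785.7982     8,357.3947
  4     3,000.00     2,717.8519    10,871.4077
  5     3,000.00     2,651.5629    13,257.8143
  6     3,000.00     2,586.8906    15,521.3436
  7     3,000.00     2,523.7957    17,666.5699
  8     3,000.00     2,462.2397    19,697.9177
  9     3,000.00     2,402.1851    21,619.6658
  10   53,000.00    41,403.5153   414,035.1529
  Σ                 65,316.1119   529,664.9823
P = 65,316.1119; D_Mac = 8.10925 half-year periods = 4.05463 yrs; D_mod = 3.95573 yrs.
DV01 ≈ 3.95573 × 65,316.1119 × 0.0001 = 25.837316.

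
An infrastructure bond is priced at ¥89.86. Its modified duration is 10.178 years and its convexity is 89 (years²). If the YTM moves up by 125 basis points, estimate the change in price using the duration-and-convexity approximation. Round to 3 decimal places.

-¥10.808

Duration effect: -D_mod·Δy = -10.178 × (+0.0125) = -0.127225
Convexity effect: ½·C·(Δy)² = 0.5 × 89 × (0.0125)² = +0.006953125
ΔP/P ≈ -0.127225 + 0.006953125 = -0.120271875
ΔP ≈ 89.86 × (-0.120271875) = -10.8076306875.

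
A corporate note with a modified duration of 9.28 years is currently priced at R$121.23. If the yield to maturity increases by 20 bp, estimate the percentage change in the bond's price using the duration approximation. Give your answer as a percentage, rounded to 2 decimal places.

Duration approximation: ΔP/P ≈ -D_mod · Δy = -9.28 × (+0.002) = -0.018560.
As a percentage: -1.8560%.

-1.86%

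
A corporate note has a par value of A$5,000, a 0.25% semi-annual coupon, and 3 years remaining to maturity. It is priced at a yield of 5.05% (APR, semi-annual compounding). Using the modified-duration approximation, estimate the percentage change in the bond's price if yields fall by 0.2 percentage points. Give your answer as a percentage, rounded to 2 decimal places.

+0.58%

Periodic yield y = 0.02525. Modified duration first:
  t   CF        PV=CF/(1+0.02525)^t    t·PV
  1         6.25         6.0961         6.0961
  2         6.25         5.9459        11.8919
  3         6.25         5.7995        17.3985
  4         6.25         5.6567        22.6267
  5         6.25         5.5174        27.5868
  6     5,006.25     4,310.5617    25,863.3702
  Σ                  4,339.5772    25,948.9701
P = 4,339.5772; D_Mac = 5.97961 half-year periods = 2.98980 yrs; D_mod = 2.98980/(1+0.02525) = 2.91617 yrs.
ΔP/P ≈ -D_mod · Δy = -2.91617 × (-0.002) = +0.005832 = +0.5832%.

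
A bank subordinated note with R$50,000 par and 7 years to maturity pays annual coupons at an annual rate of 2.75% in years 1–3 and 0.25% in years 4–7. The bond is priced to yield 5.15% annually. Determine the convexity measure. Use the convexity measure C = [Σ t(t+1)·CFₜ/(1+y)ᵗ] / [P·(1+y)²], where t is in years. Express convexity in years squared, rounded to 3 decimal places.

With y = 0.0515:
  t   CF        PV=CF/(1+0.0515)^t    t·PV        t(t+1)·PV
  1     1,375.00     1,307.6557     1,307.6557       2,615.3115
  2     1,375.00     1,243.6098     2,487.2196       7,461.6589
  3     1,375.00     1,182.7007     3,548.1022      14,192.4088
  4       125.00       102.2523       409.0090       2,045.0451
  5       125.00        97.2442       486.2209       2,917.3255
  6       125.00        92.4814       554.8883       3,884.2184
  7    50,125.00    35,268.6996   246,880.8969   1,975,047.1752
  Σ                 39,294.6437   255,673.9928   2,008,163.1435
P = 39,294.6437.
Convexity = Σ t(t+1)·PV / [P·(1+y)²] = 2,008,163.1435 / (39,294.6437 × 1.105652) = 46.22182.

46.222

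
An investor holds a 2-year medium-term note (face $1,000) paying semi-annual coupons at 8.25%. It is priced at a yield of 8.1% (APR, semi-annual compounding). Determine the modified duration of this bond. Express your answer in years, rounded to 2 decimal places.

1.81 years

Periodic yield y = 0.0405. First find Macaulay duration:
  t   CF        PV=CF/(1+0.0405)^t    t·PV
  1        41.25        39.6444        39.6444
  2        41.25        38.1013        76.2026
  3        41.25        36.6183       109.8548
  4     1,041.25       888.3553     3,553.4210
  Σ                  1,002.7192     3,779.1228
P = 1,002.7192; Macaulay duration = 3,779.1228 / 1,002.7192 = 3.76887 half-year periods = 1.88444 years.
Modified duration = D_Mac / (1 + y) = 1.88444 / 1.0405 = 1.81109 years.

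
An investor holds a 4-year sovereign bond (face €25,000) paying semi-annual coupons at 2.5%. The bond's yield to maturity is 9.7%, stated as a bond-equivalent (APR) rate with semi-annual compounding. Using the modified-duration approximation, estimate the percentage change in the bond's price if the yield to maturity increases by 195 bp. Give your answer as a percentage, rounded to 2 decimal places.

Periodic yield y = 0.0485. Modified duration first:
  t   CF        PV=CF/(1+0.0485)^t    t·PV
  1       312.50       298.0448       298.0448
  2       312.50       284.2583       568.5166
  3       312.50       271.1095       813.3285
  4       312.50       258.5689     1,034.2756
  5       312.50       246.6084     1,233.0419
  6       312.50       235.2011     1,411.2068
  7       312.50       224.3215     1,570.2508
  8    25,312.50    17,329.5610   138,636.4883
  Σ                 19,147.6736   145,565.1533
P = 19,147.6736; D_Mac = 7.60224 half-year periods = 3.80112 yrs; D_mod = 3.80112/(1+0.0485) = 3.62529 yrs.
ΔP/P ≈ -D_mod · Δy = -3.62529 × (+0.0195) = -0.070693 = -7.0693%.

-7.07%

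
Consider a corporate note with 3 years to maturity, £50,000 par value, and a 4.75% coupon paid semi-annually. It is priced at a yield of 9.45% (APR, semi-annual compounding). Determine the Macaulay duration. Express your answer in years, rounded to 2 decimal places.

2.82 years

Periodic yield y = 0.04725. Discount each cash flow and weight by its period:
  t   CF        PV=CF/(1+0.04725)^t    t·PV
  1     1,187.50     1,133.9222     1,133.9222
  2     1,187.50     1,082.7617     2,165.5234
  3     1,187.50     1,033.9095     3,101.7284
  4     1,187.50       987.2614     3,949.0455
  5     1,187.50       942.7179     4,713.5897
  6    51,187.50    38,802.6785   232,816.0707
  Σ                 43,983.2511   247,879.8798
Price P = Σ PV = 43,983.2511.
Macaulay duration = Σ(t·PV) / P = 247,879.8798 / 43,983.2511 = 5.63578 half-year periods.
In years: 5.63578 / 2 = 2.81789 years.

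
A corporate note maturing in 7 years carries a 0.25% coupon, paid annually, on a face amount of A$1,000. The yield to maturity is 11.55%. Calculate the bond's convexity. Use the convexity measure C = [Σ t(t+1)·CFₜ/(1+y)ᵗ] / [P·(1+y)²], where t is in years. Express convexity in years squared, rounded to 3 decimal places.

44.305

With y = 0.1155:
  t   CF        PV=CF/(1+0.1155)^t    t·PV        t(t+1)·PV
  1         2.50         2.2411         2.2411           4.4823
  2         2.50         2.0091         4.0182          12.0546
  3         2.50         1.8011         5.4032          21.6129
  4         2.50         1.6146         6.4584          32.2918
  5         2.50         1.4474         7.2371          43.4224
  6         2.50         1.2975         7.7853          54.4969
  7     1,002.50       466.4417     3,265.0918      26,120.7346
  Σ                    476.8526     3,298.2351      26,289.0953
P = 476.8526.
Convexity = Σ t(t+1)·PV / [P·(1+y)²] = 26,289.0953 / (476.8526 × 1.244340) = 44.30496.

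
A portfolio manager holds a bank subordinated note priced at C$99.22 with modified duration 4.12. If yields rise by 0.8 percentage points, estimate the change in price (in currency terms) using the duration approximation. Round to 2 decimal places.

-C$3.27

Duration approximation: ΔP/P ≈ -D_mod · Δy = -4.12 × (+0.008) = -0.032960.
ΔP ≈ 99.22 × (-0.032960) = -3.2702912.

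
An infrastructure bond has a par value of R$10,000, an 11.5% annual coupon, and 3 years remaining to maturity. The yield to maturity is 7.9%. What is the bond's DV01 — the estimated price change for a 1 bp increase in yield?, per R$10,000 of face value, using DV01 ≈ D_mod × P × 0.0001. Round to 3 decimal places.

Periodic yield y = 0.079.
  t   CF        PV=CF/(1+0.079)^t    t·PV
  1     1,150.00     1,065.8017     1,065.8017
  2     1,150.00       987.7680     1,975.5360
  3    11,150.00     8,875.8618    26,627.5855
  Σ                 10,929.4315    29,668.9232
P = 10,929.4315; D_Mac = 2.71459 yrs; D_mod = 2.51584 yrs.
DV01 ≈ 2.51584 × 10,929.4315 × 0.0001 = 2.749669.

R$2.750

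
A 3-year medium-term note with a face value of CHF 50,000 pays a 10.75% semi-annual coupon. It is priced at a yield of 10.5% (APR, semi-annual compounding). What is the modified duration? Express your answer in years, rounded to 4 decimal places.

2.5119 years

Periodic yield y = 0.0525. First find Macaulay duration:
  t   CF        PV=CF/(1+0.0525)^t    t·PV
  1     2,687.50     2,553.4442     2,553.4442
  2     2,687.50     2,426.0752     4,852.1505
  3     2,687.50     2,305.0596     6,915.1788
  4     2,687.50     2,190.0804     8,760.3215
  5     2,687.50     2,080.8365    10,404.1823
  6    52,687.50    38,759.2143   232,555.2859
  Σ                 50,314.7102   266,040.5632
P = 50,314.7102; Macaulay duration = 266,040.5632 / 50,314.7102 = 5.28753 half-year periods = 2.64377 years.
Modified duration = D_Mac / (1 + y) = 2.64377 / 1.0525 = 2.51189 years.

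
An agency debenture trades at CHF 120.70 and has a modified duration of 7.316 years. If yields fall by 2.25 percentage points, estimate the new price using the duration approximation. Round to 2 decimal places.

CHF 140.57

Duration approximation: ΔP/P ≈ -D_mod · Δy = -7.316 × (-0.0225) = +0.164610.
New price ≈ 120.70 × (1 + 0.164610) = 140.568427.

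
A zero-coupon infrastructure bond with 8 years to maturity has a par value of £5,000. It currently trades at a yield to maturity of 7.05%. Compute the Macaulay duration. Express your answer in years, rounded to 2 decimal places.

A zero-coupon bond has a single cash flow at maturity, so its Macaulay duration equals its maturity: 8 years.

8.00 years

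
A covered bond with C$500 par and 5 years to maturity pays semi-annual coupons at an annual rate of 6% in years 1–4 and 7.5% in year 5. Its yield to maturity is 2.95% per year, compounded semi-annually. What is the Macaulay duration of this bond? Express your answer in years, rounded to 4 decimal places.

Periodic yield y = 0.01475. Discount each cash flow and weight by its period:
  t   CF        PV=CF/(1+0.01475)^t    t·PV
  1        15.00        14.7820        14.7820
  2        15.00        14.5671        29.1342
  3        15.00        14.3554        43.0661
  4        15.00        14.1467        56.5868
  5        15.00        13.9411        69.7053
  6        15.00        13.7384        82.4305
  7        15.00        13.5387        94.7711
  8        15.00        13.3419       106.7355
  9        18.75        16.4350       147.9150
  10      518.75       448.0923     4,480.9233
  Σ                    576.9386     5,126.0498
Price P = Σ PV = 576.9386.
Macaulay duration = Σ(t·PV) / P = 5,126.0498 / 576.9386 = 8.88491 half-year periods.
In years: 8.88491 / 2 = 4.44246 years.

4.4425 years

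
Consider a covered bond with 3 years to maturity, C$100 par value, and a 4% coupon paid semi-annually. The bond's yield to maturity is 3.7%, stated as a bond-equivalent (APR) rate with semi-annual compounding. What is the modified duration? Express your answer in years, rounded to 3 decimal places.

2.806 years

Periodic yield y = 0.0185. First find Macaulay duration:
  t   CF        PV=CF/(1+0.0185)^t    t·PV
  1         2.00         1.9637         1.9637
  2         2.00         1.9280         3.8560
  3         2.00         1.8930         5.6790
  4         2.00         1.8586         7.4344
  5         2.00         1.8248         9.1242
  6       102.00        91.3764       548.2583
  Σ                    100.8445       576.3155
P = 100.8445; Macaulay duration = 576.3155 / 100.8445 = 5.71489 half-year periods = 2.85745 years.
Modified duration = D_Mac / (1 + y) = 2.85745 / 1.0185 = 2.80554 years.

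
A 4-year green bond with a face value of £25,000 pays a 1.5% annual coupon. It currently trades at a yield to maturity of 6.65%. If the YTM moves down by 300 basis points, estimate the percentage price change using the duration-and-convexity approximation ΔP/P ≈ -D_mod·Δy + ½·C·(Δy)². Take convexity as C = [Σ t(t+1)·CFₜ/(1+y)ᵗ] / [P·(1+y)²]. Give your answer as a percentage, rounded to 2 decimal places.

With y = 0.0665:
  t   CF        PV=CF/(1+0.0665)^t    t·PV        t(t+1)·PV
  1       375.00       351.6174       351.6174         703.2349
  2       375.00       329.6929       659.3857       1,978.1572
  3       375.00       309.1354       927.4061       3,709.6244
  4    25,375.00    19,613.8393    78,455.3570     392,276.7852
  Σ                 20,604.2849    80,393.7663     398,667.8016
P = 20,604.2849; D_Mac = 3.90180 yrs; D_mod = 3.65851 yrs; C = 17.01108.
Duration effect: -3.65851 × (-0.03) = +0.109755
Convexity effect: 0.5 × 17.01108 × (-0.03)² = +0.0076550
ΔP/P ≈ +0.109755 + 0.0076550 = +0.117410 = +11.7410%.

+11.74%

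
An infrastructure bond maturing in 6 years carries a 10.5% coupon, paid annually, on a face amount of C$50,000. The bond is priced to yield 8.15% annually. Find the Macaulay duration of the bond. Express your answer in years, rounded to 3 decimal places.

4.811 years

Periodic yield y = 0.0815. Discount each cash flow and weight by its year:
  t   CF        PV=CF/(1+0.0815)^t    t·PV
  1     5,250.00     4,854.3689     4,854.3689
  2     5,250.00     4,488.5519     8,977.1039
  3     5,250.00     4,150.3023    12,450.9069
  4     5,250.00     3,837.5426    15,350.1704
  5     5,250.00     3,548.3519    17,741.7595
  6    55,250.00    34,528.1365   207,168.8189
  Σ                 55,407.2542   266,543.1286
Price P = Σ PV = 55,407.2542.
Macaulay duration = Σ(t·PV) / P = 266,543.1286 / 55,407.2542 = 4.81062 years.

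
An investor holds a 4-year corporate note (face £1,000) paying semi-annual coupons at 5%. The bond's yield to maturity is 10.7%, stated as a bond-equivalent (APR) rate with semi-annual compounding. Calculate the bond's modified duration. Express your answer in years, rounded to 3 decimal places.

Periodic yield y = 0.0535. First find Macaulay duration:
  t   CF        PV=CF/(1+0.0535)^t    t·PV
  1        25.00        23.7304        23.7304
  2        25.00        22.5253        45.0506
  3        25.00        21.3814        64.1442
  4        25.00        20.2956        81.1824
  5        25.00        19.2649        96.3246
  6        25.00        18.2866       109.7196
  7        25.00        17.3579       121.5056
  8     1,025.00       675.5345     5,404.2762
  Σ                    818.3767     5,945.9336
P = 818.3767; Macaulay duration = 5,945.9336 / 818.3767 = 7.26552 half-year periods = 3.63276 years.
Modified duration = D_Mac / (1 + y) = 3.63276 / 1.0535 = 3.44828 years.

3.448 years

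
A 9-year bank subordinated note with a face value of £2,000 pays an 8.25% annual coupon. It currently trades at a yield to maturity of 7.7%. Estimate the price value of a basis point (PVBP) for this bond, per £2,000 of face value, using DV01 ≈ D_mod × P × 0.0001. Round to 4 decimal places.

£1.2942

Periodic yield y = 0.077.
  t   CF        PV=CF/(1+0.077)^t    t·PV
  1       165.00       153.2033       153.2033
  2       165.00       142.2501       284.5002
  3       165.00       132.0799       396.2398
  4       165.00       122.6369       490.5476
  5       165.00       113.8690       569.3449
  6       165.00       105.7279       634.3676
  7       165.00        98.1689       687.1825
  8       165.00        91.1503       729.2028
  9     2,165.00     1,110.4949     9,994.4542
  Σ                  2,069.5813    13,939.0427
P = 2,069.5813; D_Mac = 6.73520 yrs; D_mod = 6.25367 yrs.
DV01 ≈ 6.25367 × 2,069.5813 × 0.0001 = 1.294247.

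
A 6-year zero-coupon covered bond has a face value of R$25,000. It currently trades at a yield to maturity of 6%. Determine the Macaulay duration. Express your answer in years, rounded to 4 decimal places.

6.0000 years

A zero-coupon bond has a single cash flow at maturity, so its Macaulay duration equals its maturity: 6 years.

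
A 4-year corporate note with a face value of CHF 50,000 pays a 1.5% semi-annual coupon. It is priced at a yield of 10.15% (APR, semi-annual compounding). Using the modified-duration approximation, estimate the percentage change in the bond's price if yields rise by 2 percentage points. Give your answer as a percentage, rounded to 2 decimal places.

Periodic yield y = 0.05075. Modified duration first:
  t   CF        PV=CF/(1+0.05075)^t    t·PV
  1       375.00       356.8879       356.8879
  2       375.00       339.6507       679.3013
  3       375.00       323.2459       969.7378
  4       375.00       307.6335     1,230.5341
  5       375.00       292.7752     1,463.8760
  6       375.00       278.6345     1,671.8069
  7       375.00       265.1768     1,856.2374
  8    50,375.00    33,901.5746   271,212.5966
  Σ                 36,065.5791   279,440.9781
P = 36,065.5791; D_Mac = 7.74814 half-year periods = 3.87407 yrs; D_mod = 3.87407/(1+0.05075) = 3.68695 yrs.
ΔP/P ≈ -D_mod · Δy = -3.68695 × (+0.02) = -0.073739 = -7.3739%.

-7.37%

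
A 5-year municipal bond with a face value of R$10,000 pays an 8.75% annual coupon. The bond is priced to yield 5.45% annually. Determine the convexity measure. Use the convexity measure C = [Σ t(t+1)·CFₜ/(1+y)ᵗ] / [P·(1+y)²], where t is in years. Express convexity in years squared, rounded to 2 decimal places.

With y = 0.0545:
  t   CF        PV=CF/(1+0.0545)^t    t·PV        t(t+1)·PV
  1       875.00       829.7771       829.7771       1,659.5543
  2       875.00       786.8916     1,573.7831       4,721.3493
  3       875.00       746.2224     2,238.6673       8,954.6692
  4       875.00       707.6552     2,830.6209      14,153.1045
  5    10,875.00     8,340.5818    41,702.9089     250,217.4535
  Σ                 11,411.1281    49,175.7574     279,706.1308
P = 11,411.1281.
Convexity = Σ t(t+1)·PV / [P·(1+y)²] = 279,706.1308 / (11,411.1281 × 1.111970) = 22.04348.

22.04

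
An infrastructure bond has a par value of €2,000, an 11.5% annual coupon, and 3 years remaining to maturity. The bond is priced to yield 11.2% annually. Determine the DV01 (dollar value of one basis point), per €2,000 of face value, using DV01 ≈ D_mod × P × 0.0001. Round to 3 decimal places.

€0.490

Periodic yield y = 0.112.
  t   CF        PV=CF/(1+0.112)^t    t·PV
  1       230.00       206.8345       206.8345
  2       230.00       186.0023       372.0046
  3     2,230.00     1,621.7746     4,865.3239
  Σ                  2,014.6114     5,444.1630
P = 2,014.6114; D_Mac = 2.70234 yrs; D_mod = 2.43016 yrs.
DV01 ≈ 2.43016 × 2,014.6114 × 0.0001 = 0.489583.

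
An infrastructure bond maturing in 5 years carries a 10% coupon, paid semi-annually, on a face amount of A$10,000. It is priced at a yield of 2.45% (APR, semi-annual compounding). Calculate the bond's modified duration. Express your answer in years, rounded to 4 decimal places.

4.1538 years

Periodic yield y = 0.01225. First find Macaulay duration:
  t   CF        PV=CF/(1+0.01225)^t    t·PV
  1       500.00       493.9491       493.9491
  2       500.00       487.9715       975.9429
  3       500.00       482.0662     1,446.1985
  4       500.00       476.2323     1,904.9293
  5       500.00       470.4691     2,352.3454
  6       500.00       464.7756     2,788.6534
  7       500.00       459.1510     3,214.0568
  8       500.00       453.5944     3,628.7555
  9       500.00       448.1052     4,032.9464
  10   10,500.00     9,296.3281    92,963.2813
  Σ                 13,532.6424   113,801.0586
P = 13,532.6424; Macaulay duration = 113,801.0586 / 13,532.6424 = 8.40937 half-year periods = 4.20469 years.
Modified duration = D_Mac / (1 + y) = 4.20469 / 1.01225 = 4.15380 years.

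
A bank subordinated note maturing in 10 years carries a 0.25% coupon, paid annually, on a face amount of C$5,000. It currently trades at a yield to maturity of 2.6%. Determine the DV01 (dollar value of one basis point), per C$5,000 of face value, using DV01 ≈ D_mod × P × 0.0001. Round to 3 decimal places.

Periodic yield y = 0.026.
  t   CF        PV=CF/(1+0.026)^t    t·PV
  1        12.50        12.1832        12.1832
  2        12.50        11.8745        23.7490
  3        12.50        11.5736        34.7208
  4        12.50        11.2803        45.1212
  5        12.50        10.9944        54.9722
  6        12.50        10.7158        64.2950
  7        12.50        10.4443        73.1100
  8        12.50        10.1796        81.4369
  9        12.50         9.9216        89.2948
  10    5,012.50     3,877.7587    38,777.5867
  Σ                  3,976.9261    39,256.4698
P = 3,976.9261; D_Mac = 9.87106 yrs; D_mod = 9.62091 yrs.
DV01 ≈ 9.62091 × 3,976.9261 × 0.0001 = 3.826167.

C$3.826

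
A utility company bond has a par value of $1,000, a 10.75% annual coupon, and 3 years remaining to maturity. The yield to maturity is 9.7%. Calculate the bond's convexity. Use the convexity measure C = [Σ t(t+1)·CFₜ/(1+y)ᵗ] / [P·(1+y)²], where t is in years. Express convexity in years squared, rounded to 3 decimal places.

8.744

With y = 0.097:
  t   CF        PV=CF/(1+0.097)^t    t·PV        t(t+1)·PV
  1       107.50        97.9945        97.9945         195.9891
  2       107.50        89.3296       178.6591         535.9774
  3     1,107.50       838.9264     2,516.7791      10,067.1166
  Σ                  1,026.2505     2,793.4328      10,799.0830
P = 1,026.2505.
Convexity = Σ t(t+1)·PV / [P·(1+y)²] = 10,799.0830 / (1,026.2505 × 1.203409) = 8.74420.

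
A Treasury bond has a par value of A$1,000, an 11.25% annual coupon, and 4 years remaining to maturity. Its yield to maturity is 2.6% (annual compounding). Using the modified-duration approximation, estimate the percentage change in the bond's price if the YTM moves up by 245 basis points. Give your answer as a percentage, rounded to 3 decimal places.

-8.386%

Periodic yield y = 0.026. Modified duration first:
  t   CF        PV=CF/(1+0.026)^t    t·PV
  1       112.50       109.6491       109.6491
  2       112.50       106.8705       213.7410
  3       112.50       104.1623       312.4868
  4     1,112.50     1,003.9465     4,015.7861
  Σ                  1,324.6284     4,651.6630
P = 1,324.6284; D_Mac = 3.51167 yrs; D_mod = 3.51167/(1+0.026) = 3.42268 yrs.
ΔP/P ≈ -D_mod · Δy = -3.42268 × (+0.0245) = -0.083856 = -8.3856%.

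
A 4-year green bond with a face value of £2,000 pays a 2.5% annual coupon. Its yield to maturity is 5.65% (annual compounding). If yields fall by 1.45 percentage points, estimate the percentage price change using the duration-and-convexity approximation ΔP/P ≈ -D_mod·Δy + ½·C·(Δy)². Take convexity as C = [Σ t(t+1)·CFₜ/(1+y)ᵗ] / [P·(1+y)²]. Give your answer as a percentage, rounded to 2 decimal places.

+5.46%

With y = 0.0565:
  t   CF        PV=CF/(1+0.0565)^t    t·PV        t(t+1)·PV
  1        50.00        47.3261        47.3261          94.6522
  2        50.00        44.7952        89.5903         268.7709
  3        50.00        42.3996       127.1987         508.7949
  4     2,050.00     1,645.4165     6,581.6661      32,908.3306
  Σ                  1,779.9373     6,845.7812      33,780.5485
P = 1,779.9373; D_Mac = 3.84608 yrs; D_mod = 3.64040 yrs; C = 17.00290.
Duration effect: -3.64040 × (-0.0145) = +0.052786
Convexity effect: 0.5 × 17.00290 × (-0.0145)² = +0.0017874
ΔP/P ≈ +0.052786 + 0.0017874 = +0.054573 = +5.4573%.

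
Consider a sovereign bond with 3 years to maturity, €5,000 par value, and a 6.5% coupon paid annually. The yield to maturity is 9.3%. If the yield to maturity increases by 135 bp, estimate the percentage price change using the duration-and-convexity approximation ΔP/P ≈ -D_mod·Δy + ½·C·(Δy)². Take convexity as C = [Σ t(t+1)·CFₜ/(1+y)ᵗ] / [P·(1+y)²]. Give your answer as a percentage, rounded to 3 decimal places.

-3.391%

With y = 0.093:
  t   CF        PV=CF/(1+0.093)^t    t·PV        t(t+1)·PV
  1       325.00       297.3468       297.3468         594.6935
  2       325.00       272.0464       544.0929       1,632.2786
  3     5,325.00     4,078.1118    12,234.3354      48,937.3414
  Σ                  4,647.5050    13,075.7750      51,164.3136
P = 4,647.5050; D_Mac = 2.81350 yrs; D_mod = 2.57411 yrs; C = 9.21525.
Duration effect: -2.57411 × (+0.0135) = -0.034751
Convexity effect: 0.5 × 9.21525 × (0.0135)² = +0.0008397
ΔP/P ≈ -0.034751 + 0.0008397 = -0.033911 = -3.3911%.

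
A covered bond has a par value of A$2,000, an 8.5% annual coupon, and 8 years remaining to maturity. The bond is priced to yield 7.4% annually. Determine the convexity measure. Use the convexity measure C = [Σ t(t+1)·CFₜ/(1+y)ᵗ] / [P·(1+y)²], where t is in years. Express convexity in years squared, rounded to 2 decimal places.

With y = 0.074:
  t   CF        PV=CF/(1+0.074)^t    t·PV        t(t+1)·PV
  1       170.00       158.2868       158.2868         316.5736
  2       170.00       147.3806       294.7612         884.2837
  3       170.00       137.2259       411.6777       1,646.7108
  4       170.00       127.7709       511.0834       2,555.4171
  5       170.00       118.9673       594.8364       3,569.0183
  6       170.00       110.7703       664.6216       4,652.3515
  7       170.00       103.1381       721.9664       5,775.7313
  8     2,170.00     1,225.8166     9,806.5325      88,258.7921
  Σ                  2,129.3563    13,163.7660     107,658.8782
P = 2,129.3563.
Convexity = Σ t(t+1)·PV / [P·(1+y)²] = 107,658.8782 / (2,129.3563 × 1.153476) = 43.83217.

43.83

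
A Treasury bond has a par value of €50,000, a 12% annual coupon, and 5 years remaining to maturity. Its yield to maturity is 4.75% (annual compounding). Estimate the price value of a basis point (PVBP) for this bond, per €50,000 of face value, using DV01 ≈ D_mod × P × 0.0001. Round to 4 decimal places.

€26.1839

Periodic yield y = 0.0475.
  t   CF        PV=CF/(1+0.0475)^t    t·PV
  1     6,000.00     5,727.9236     5,727.9236
  2     6,000.00     5,468.1848    10,936.3697
  3     6,000.00     5,220.2242    15,660.6726
  4     6,000.00     4,983.5076    19,934.0304
  5    56,000.00    44,403.5680   222,017.8400
  Σ                 65,803.4083   274,276.8363
P = 65,803.4083; D_Mac = 4.16813 yrs; D_mod = 3.97912 yrs.
DV01 ≈ 3.97912 × 65,803.4083 × 0.0001 = 26.183946.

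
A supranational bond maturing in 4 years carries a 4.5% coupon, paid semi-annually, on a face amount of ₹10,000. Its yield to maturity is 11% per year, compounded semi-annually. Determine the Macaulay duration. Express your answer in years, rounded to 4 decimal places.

Periodic yield y = 0.055. Discount each cash flow and weight by its period:
  t   CF        PV=CF/(1+0.055)^t    t·PV
  1       225.00       213.2701       213.2701
  2       225.00       202.1518       404.3036
  3       225.00       191.6131       574.8392
  4       225.00       181.6238       726.4951
  5       225.00       172.1552       860.7761
  6       225.00       163.1803       979.0819
  7       225.00       154.6733     1,082.7130
  8    10,225.00     6,662.5985    53,300.7876
  Σ                  7,941.2661    58,142.2666
Price P = Σ PV = 7,941.2661.
Macaulay duration = Σ(t·PV) / P = 58,142.2666 / 7,941.2661 = 7.32154 half-year periods.
In years: 7.32154 / 2 = 3.66077 years.

3.6608 years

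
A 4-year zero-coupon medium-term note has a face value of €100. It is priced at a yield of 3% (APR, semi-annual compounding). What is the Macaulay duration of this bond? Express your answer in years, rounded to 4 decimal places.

A zero-coupon bond has a single cash flow at maturity, so its Macaulay duration equals its maturity: 4 years.
(Equivalently: 8 semi-annual periods ÷ 2 = 4 years.)

4.0000 years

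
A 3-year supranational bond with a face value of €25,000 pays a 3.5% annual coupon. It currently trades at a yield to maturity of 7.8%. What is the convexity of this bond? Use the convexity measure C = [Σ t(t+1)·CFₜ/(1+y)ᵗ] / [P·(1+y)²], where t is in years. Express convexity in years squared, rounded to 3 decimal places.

9.837

With y = 0.078:
  t   CF        PV=CF/(1+0.078)^t    t·PV        t(t+1)·PV
  1       875.00       811.6883       811.6883       1,623.3766
  2       875.00       752.9576     1,505.9152       4,517.7457
  3    25,875.00    20,654.9466    61,964.8397     247,859.3589
  Σ                 22,219.5925    64,282.4433     254,000.4812
P = 22,219.5925.
Convexity = Σ t(t+1)·PV / [P·(1+y)²] = 254,000.4812 / (22,219.5925 × 1.162084) = 9.83696.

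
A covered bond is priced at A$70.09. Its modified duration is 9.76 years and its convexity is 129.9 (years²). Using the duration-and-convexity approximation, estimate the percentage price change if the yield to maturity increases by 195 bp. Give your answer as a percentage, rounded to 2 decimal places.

-16.56%

Duration effect: -D_mod·Δy = -9.76 × (+0.0195) = -0.190320
Convexity effect: ½·C·(Δy)² = 0.5 × 129.9 × (0.0195)² = +0.0246972375
ΔP/P ≈ -0.190320 + 0.0246972375 = -0.1656227625
= -16.56227625%.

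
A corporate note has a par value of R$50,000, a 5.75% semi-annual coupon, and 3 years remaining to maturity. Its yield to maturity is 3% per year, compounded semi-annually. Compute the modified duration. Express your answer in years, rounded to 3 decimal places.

2.765 years

Periodic yield y = 0.015. First find Macaulay duration:
  t   CF        PV=CF/(1+0.015)^t    t·PV
  1     1,437.50     1,416.2562     1,416.2562
  2     1,437.50     1,395.3263     2,790.6525
  3     1,437.50     1,374.7057     4,124.1170
  4     1,437.50     1,354.3898     5,417.5593
  5     1,437.50     1,334.3742     6,671.8711
  6    51,437.50    47,041.7640   282,250.5842
  Σ                 53,916.8162   302,671.0403
P = 53,916.8162; Macaulay duration = 302,671.0403 / 53,916.8162 = 5.61367 half-year periods = 2.80683 years.
Modified duration = D_Mac / (1 + y) = 2.80683 / 1.015 = 2.76535 years.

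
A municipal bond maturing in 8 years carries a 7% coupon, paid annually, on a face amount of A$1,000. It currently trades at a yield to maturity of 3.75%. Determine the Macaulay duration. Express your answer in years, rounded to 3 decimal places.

6.560 years

Periodic yield y = 0.0375. Discount each cash flow and weight by its year:
  t   CF        PV=CF/(1+0.0375)^t    t·PV
  1        70.00        67.4699        67.4699
  2        70.00        65.0312       130.0624
  3        70.00        62.6807       188.0421
  4        70.00        60.4151       241.6605
  5        70.00        58.2314       291.1572
  6        70.00        56.1267       336.7601
  7        70.00        54.0980       378.6861
  8     1,070.00       797.0378     6,376.3026
  Σ                  1,221.0909     8,010.1408
Price P = Σ PV = 1,221.0909.
Macaulay duration = Σ(t·PV) / P = 8,010.1408 / 1,221.0909 = 6.55982 years.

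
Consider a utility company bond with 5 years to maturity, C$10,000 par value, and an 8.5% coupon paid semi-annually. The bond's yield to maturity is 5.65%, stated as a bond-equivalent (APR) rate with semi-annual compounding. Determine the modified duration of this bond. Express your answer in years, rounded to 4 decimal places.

Periodic yield y = 0.02825. First find Macaulay duration:
  t   CF        PV=CF/(1+0.02825)^t    t·PV
  1       425.00       413.3236       413.3236
  2       425.00       401.9680       803.9360
  3       425.00       390.9244     1,172.7732
  4       425.00       380.1842     1,520.7368
  5       425.00       369.7391     1,848.6953
  6       425.00       359.5809     2,157.4854
  7       425.00       349.7018     2,447.9128
  8       425.00       340.0942     2,720.7533
  9       425.00       330.7505     2,976.7542
  10   10,425.00     7,890.2158    78,902.1581
  Σ                 11,226.4825    94,964.5288
P = 11,226.4825; Macaulay duration = 94,964.5288 / 11,226.4825 = 8.45897 half-year periods = 4.22949 years.
Modified duration = D_Mac / (1 + y) = 4.22949 / 1.02825 = 4.11329 years.

4.1133 years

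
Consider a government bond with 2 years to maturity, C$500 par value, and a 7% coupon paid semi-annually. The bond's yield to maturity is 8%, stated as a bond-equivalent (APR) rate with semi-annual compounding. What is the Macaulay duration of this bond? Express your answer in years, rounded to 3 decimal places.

Periodic yield y = 0.04. Discount each cash flow and weight by its period:
  t   CF        PV=CF/(1+0.04)^t    t·PV
  1        17.50        16.8269        16.8269
  2        17.50        16.1797        32.3595
  3        17.50        15.5574        46.6723
  4       517.50       442.3612     1,769.4447
  Σ                    490.9253     1,865.3034
Price P = Σ PV = 490.9253.
Macaulay duration = Σ(t·PV) / P = 1,865.3034 / 490.9253 = 3.79957 half-year periods.
In years: 3.79957 / 2 = 1.89978 years.

1.900 years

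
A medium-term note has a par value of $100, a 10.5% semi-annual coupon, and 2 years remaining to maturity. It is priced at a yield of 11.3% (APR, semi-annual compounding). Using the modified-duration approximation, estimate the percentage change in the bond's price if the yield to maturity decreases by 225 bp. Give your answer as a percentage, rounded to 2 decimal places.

+3.95%

Periodic yield y = 0.0565. Modified duration first:
  t   CF        PV=CF/(1+0.0565)^t    t·PV
  1         5.25         4.9692         4.9692
  2         5.25         4.7035         9.4070
  3         5.25         4.4520        13.3559
  4       105.25        84.4781       337.9124
  Σ                     98.6028       365.6445
P = 98.6028; D_Mac = 3.70826 half-year periods = 1.85413 yrs; D_mod = 1.85413/(1+0.0565) = 1.75497 yrs.
ΔP/P ≈ -D_mod · Δy = -1.75497 × (-0.0225) = +0.039487 = +3.9487%.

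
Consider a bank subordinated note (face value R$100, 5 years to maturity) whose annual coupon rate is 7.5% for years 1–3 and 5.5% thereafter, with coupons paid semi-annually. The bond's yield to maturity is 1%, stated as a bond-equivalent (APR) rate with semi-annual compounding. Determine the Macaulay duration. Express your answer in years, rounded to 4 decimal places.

4.3743 years

Periodic yield y = 0.005. Discount each cash flow and weight by its period:
  t   CF        PV=CF/(1+0.005)^t    t·PV
  1         3.75         3.7313         3.7313
  2         3.75         3.7128         7.4256
  3         3.75         3.6943        11.0829
  4         3.75         3.6759        14.7037
  5         3.75         3.6576        18.2882
  6         3.75         3.6394        21.8367
  7         2.75         2.6556        18.5895
  8         2.75         2.6424        21.1395
  9         2.75         2.6293        23.6636
  10      102.75        97.7510       977.5100
  Σ                    127.7898     1,117.9710
Price P = Σ PV = 127.7898.
Macaulay duration = Σ(t·PV) / P = 1,117.9710 / 127.7898 = 8.74851 half-year periods.
In years: 8.74851 / 2 = 4.37426 years.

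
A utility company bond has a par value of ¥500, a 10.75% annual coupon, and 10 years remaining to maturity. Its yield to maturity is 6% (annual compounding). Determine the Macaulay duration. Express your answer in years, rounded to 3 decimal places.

7.082 years

Periodic yield y = 0.06. Discount each cash flow and weight by its year:
  t   CF        PV=CF/(1+0.06)^t    t·PV
  1        53.75        50.7075        50.7075
  2        53.75        47.8373        95.6746
  3        53.75        45.1295       135.3886
  4        53.75        42.5750       170.3001
  5        53.75        40.1651       200.8256
  6        53.75        37.8916       227.3498
  7        53.75        35.7468       250.2277
  8        53.75        33.7234       269.7873
  9        53.75        31.8145       286.3309
  10      553.75       309.2111     3,092.1111
  Σ                    674.8021     4,778.7033
Price P = Σ PV = 674.8021.
Macaulay duration = Σ(t·PV) / P = 4,778.7033 / 674.8021 = 7.08164 years.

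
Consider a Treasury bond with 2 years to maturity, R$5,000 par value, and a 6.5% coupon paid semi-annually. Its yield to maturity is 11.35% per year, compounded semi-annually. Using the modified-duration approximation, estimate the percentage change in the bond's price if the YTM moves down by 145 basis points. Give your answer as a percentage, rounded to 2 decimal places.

Periodic yield y = 0.05675. Modified duration first:
  t   CF        PV=CF/(1+0.05675)^t    t·PV
  1       162.50       153.7734       153.7734
  2       162.50       145.5154       291.0307
  3       162.50       137.7008       413.1025
  4     5,162.50     4,139.7207    16,558.8827
  Σ                  4,576.7102    17,416.7893
P = 4,576.7102; D_Mac = 3.80553 half-year periods = 1.90276 yrs; D_mod = 1.90276/(1+0.05675) = 1.80058 yrs.
ΔP/P ≈ -D_mod · Δy = -1.80058 × (-0.0145) = +0.026108 = +2.6108%.

+2.61%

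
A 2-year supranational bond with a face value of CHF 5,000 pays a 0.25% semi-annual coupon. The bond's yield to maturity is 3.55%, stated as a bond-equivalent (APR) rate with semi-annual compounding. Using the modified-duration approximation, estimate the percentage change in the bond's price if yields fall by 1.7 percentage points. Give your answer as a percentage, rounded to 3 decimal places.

Periodic yield y = 0.01775. Modified duration first:
  t   CF        PV=CF/(1+0.01775)^t    t·PV
  1         6.25         6.1410         6.1410
  2         6.25         6.0339        12.0678
  3         6.25         5.9287        17.7860
  4     5,006.25     4,666.0360    18,664.1442
  Σ                  4,684.1396    18,700.1389
P = 4,684.1396; D_Mac = 3.99222 half-year periods = 1.99611 yrs; D_mod = 1.99611/(1+0.01775) = 1.96130 yrs.
ΔP/P ≈ -D_mod · Δy = -1.96130 × (-0.017) = +0.033342 = +3.3342%.

+3.334%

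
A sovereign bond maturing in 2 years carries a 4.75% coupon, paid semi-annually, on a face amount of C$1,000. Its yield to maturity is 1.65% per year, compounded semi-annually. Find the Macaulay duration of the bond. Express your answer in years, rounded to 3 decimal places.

Periodic yield y = 0.00825. Discount each cash flow and weight by its period:
  t   CF        PV=CF/(1+0.00825)^t    t·PV
  1        23.75        23.5557        23.5557
  2        23.75        23.3629        46.7258
  3        23.75        23.1718        69.5153
  4     1,023.75       990.6517     3,962.6068
  Σ                  1,060.7420     4,102.4036
Price P = Σ PV = 1,060.7420.
Macaulay duration = Σ(t·PV) / P = 4,102.4036 / 1,060.7420 = 3.86748 half-year periods.
In years: 3.86748 / 2 = 1.93374 years.

1.934 years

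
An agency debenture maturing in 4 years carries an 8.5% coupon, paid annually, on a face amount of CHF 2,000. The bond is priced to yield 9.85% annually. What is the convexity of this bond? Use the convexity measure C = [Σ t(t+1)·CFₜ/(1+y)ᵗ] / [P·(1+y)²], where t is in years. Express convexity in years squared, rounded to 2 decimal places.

14.07

With y = 0.0985:
  t   CF        PV=CF/(1+0.0985)^t    t·PV        t(t+1)·PV
  1       170.00       154.7565       154.7565         309.5130
  2       170.00       140.8798       281.7596         845.2789
  3       170.00       128.2474       384.7423       1,538.9694
  4     2,170.00     1,490.2512     5,961.0049      29,805.0246
  Σ                  1,914.1350     6,782.2634      32,498.7859
P = 1,914.1350.
Convexity = Σ t(t+1)·PV / [P·(1+y)²] = 32,498.7859 / (1,914.1350 × 1.206702) = 14.07001.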